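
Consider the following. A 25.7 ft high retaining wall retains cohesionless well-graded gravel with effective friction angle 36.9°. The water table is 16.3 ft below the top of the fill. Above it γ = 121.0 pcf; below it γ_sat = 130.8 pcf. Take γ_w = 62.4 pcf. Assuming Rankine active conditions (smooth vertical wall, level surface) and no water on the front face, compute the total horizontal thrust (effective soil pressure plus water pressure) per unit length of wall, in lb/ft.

12200 lb/ft

K_a = tan²(45° − φ/2) = 0.2497.
γ' = 130.8 − 62.4 = 68.40 pcf. Depth below WT = 9.4 ft.
σ'_h at WT = K_a γ d_w = 492.4 psf; at base = 492.4 + K_a γ' × 9.4 = 653.0 psf.
P₁ (0–16.3 ft) = ½×492.4×16.3 = 4013. P₂ (16.3–25.7 ft) = ½(492.4+653.0)×9.4 = 5383.
P_w = ½ γ_w h₂² = 0.5×62.4×9.4² = 2757. Total = 4013+5383+2757 = 12150 lb/ft.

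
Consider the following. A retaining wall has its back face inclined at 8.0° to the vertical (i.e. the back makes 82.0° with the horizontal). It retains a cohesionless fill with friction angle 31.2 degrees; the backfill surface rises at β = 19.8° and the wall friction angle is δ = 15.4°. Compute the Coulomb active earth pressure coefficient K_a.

0.479

K_a = sin²(α+φ) / [sin²α · sin(α−δ) · (1 + √{sin(φ+δ)sin(φ−β) / (sin(α−δ)sin(α+β))})²].
With α = 82.0°, φ = 31.2°, δ = 15.4°, β = 19.8°: K_a = 0.4790.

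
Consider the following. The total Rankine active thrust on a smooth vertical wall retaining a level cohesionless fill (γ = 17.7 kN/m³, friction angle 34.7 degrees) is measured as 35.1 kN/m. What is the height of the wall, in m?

K_a = 0.2745. P_a = ½ K_a γ H² ⇒ H = √(2P_a/(K_a γ)).
H = √(2×35.1/(0.2745×17.7)) = 3.801 m.

3.80 m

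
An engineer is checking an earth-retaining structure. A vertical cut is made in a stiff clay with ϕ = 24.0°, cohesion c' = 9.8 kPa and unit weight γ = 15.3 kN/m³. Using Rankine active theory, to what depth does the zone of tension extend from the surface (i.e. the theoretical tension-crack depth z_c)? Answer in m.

K_a = tan²(45° − 24.0°/2) = 0.4217; √K_a = 0.6494.
The active pressure is zero where K_a γ z = 2c√K_a, so z_c = 2c/(γ√K_a) = 2×9.8/(15.3×0.6494) = 1.973 m.

1.97 m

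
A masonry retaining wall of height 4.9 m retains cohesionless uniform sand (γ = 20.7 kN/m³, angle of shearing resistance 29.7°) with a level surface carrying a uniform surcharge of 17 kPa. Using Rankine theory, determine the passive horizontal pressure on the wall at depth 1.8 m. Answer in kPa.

161 kPa

K_p = (1 + sin φ)/(1 − sin φ) = 2.964.
σ_v = γz + q = 20.7 × 1.8 + 17 = 54.26 kPa.
σ_h = K_p σ_v = 2.964 × 54.26 = 160.8 kPa.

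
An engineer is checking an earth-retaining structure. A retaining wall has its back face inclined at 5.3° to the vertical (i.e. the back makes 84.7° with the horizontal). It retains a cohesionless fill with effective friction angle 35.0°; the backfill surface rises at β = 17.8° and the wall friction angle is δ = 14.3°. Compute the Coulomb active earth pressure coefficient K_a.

K_a = sin²(α+φ) / [sin²α · sin(α−δ) · (1 + √{sin(φ+δ)sin(φ−β) / (sin(α−δ)sin(α+β))})²].
With α = 84.7°, φ = 35.0°, δ = 14.3°, β = 17.8°: K_a = 0.3621.

0.362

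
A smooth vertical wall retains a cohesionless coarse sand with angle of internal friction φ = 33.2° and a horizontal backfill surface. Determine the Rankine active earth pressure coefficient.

K_a = tan²(45° − φ/2) = tan²(28.40°) = 0.2924.

0.292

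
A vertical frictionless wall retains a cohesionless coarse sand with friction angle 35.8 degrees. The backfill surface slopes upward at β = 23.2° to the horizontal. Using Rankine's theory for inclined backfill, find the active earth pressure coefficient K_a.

K_a = cos β · (cos β − √(cos²β − cos²φ)) / (cos β + √(cos²β − cos²φ)).
cos β = 0.9191, cos φ = 0.8111, √(cos²β − cos²φ) = 0.4324.
K_a = 0.9191 × (0.9191 − 0.4324)/(0.9191 + 0.4324) = 0.3310.

0.331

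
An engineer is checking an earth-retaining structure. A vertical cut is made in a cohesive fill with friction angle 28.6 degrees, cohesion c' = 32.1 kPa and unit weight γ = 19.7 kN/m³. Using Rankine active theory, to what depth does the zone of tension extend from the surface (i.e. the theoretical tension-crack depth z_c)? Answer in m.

K_a = tan²(45° − 28.6°/2) = 0.3525; √K_a = 0.5938.
The active pressure is zero where K_a γ z = 2c√K_a, so z_c = 2c/(γ√K_a) = 2×32.1/(19.7×0.5938) = 5.489 m.

5.49 m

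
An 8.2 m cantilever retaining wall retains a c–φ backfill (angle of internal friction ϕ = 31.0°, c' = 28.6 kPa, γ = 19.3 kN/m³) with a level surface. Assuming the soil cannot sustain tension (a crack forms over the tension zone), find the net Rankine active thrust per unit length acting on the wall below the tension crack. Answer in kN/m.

27.1 kN/m

K_a = 0.3201; √K_a = 0.5658.
Tension-crack depth z_c = 2c/(γ√K_a) = 2×28.6/(19.3×0.5658) = 5.238 m.
σ_a at base = K_a γ H − 2c√K_a = 0.3201×19.3×8.2 − 2×28.6×0.5658 = 18.30 kPa.
P_a = ½ × 18.30 × (H − z_c) = 0.5×18.30×2.962 = 27.09 kN/m.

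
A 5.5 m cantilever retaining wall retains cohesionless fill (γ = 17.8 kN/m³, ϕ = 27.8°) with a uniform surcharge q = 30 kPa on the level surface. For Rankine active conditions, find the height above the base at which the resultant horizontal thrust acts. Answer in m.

2.18 m

K_a = 0.3639.
Triangular part P₁ = ½K_aγH² = 97.97 at H/3 = 1.833 m; rectangular part P₂ = K_a q H = 60.04 at H/2 = 2.750 m.
ȳ = (P₁·1.833 + P₂·2.750)/(P₁+P₂) = 2.182 m.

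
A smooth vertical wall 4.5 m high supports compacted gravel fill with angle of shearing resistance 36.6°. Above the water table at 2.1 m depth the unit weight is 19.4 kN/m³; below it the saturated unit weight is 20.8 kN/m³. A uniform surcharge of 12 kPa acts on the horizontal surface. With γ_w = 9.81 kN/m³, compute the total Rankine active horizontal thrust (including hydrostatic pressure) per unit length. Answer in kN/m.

K_a = tan²(45° − φ/2) = 0.2530.
γ' = 20.8 − 9.81 = 10.99 kN/m³. h₂ = H − d_w = 2.4 m.
σ'_h: at surface K_a·q = 3.035; at WT K_a(q+γd_w) = 13.34; at base K_a(q+γd_w+γ'h₂) = 20.01 kPa.
P₁ = ½(3.035+13.34)×2.1 = 17.20; P₂ = ½(13.34+20.01)×2.4 = 40.02; P_w = ½γ_w h₂² = 28.25.
Total = 17.20+40.02+28.25 = 85.47 kN/m.

85.5 kN/m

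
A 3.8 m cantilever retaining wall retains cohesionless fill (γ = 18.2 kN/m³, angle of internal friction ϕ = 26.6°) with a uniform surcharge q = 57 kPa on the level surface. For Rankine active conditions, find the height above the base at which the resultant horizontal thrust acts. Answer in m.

1.66 m

K_a = 0.3814.
Triangular part P₁ = ½K_aγH² = 50.12 at H/3 = 1.267 m; rectangular part P₂ = K_a q H = 82.62 at H/2 = 1.900 m.
ȳ = (P₁·1.267 + P₂·1.900)/(P₁+P₂) = 1.661 m.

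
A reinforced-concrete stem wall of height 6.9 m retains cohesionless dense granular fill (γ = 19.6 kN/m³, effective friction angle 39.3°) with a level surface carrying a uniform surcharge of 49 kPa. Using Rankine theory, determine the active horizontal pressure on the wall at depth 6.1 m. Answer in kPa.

K_a = (1 − sin φ)/(1 + sin φ) = 0.2245.
σ_v = γz + q = 19.6 × 6.1 + 49 = 168.6 kPa.
σ_h = K_a σ_v = 0.2245 × 168.6 = 37.83 kPa.

37.8 kPa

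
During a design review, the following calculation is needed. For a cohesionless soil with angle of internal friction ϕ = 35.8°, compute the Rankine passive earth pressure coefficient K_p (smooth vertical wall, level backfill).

3.82

K_p = (1 + sin φ)/(1 − sin φ) = tan²(45° + 35.8°/2) = 3.819.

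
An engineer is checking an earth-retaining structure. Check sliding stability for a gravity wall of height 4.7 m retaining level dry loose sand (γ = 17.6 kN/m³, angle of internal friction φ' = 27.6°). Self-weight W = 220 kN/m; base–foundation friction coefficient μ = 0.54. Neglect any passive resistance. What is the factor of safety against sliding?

1.67

K_a = tan²(45° − 27.6°/2) = 0.3668.
P_a = ½K_aγH² = 0.5×0.3668×17.6×4.7² = 71.30 kN/m, acting at H/3 = 1.567 m above the base.
FS_sliding = μW / P_a = 0.54×220 / 71.30 = 1.666.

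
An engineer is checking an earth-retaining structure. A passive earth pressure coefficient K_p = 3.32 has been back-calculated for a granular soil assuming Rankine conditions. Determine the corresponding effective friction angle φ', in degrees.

K_p = (1+sin φ)/(1−sin φ) ⇒ sin φ = (K_p − 1)/(K_p + 1) = 0.5370.
φ = arcsin(0.5370) = 32.48°.

32.5°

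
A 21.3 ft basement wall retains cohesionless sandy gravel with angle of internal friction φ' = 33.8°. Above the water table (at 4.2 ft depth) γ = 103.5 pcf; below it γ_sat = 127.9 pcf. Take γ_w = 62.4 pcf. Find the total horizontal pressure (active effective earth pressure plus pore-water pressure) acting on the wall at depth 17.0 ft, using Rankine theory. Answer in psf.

1160 psf

K_a = (1 − sin φ)/(1 + sin φ) = 0.2851.
γ' = 127.9 − 62.4 = 65.50 pcf.
Effective vertical stress at 17.0 ft: σ'_v = 103.5×4.2 + 65.50×12.8 = 1273 psf.
σ'_h = K_a σ'_v = 0.2851 × 1273 = 363.0 psf; u = γ_w × 12.8 = 798.7 psf.
Total σ_h = 363.0 + 798.7 = 1162 psf.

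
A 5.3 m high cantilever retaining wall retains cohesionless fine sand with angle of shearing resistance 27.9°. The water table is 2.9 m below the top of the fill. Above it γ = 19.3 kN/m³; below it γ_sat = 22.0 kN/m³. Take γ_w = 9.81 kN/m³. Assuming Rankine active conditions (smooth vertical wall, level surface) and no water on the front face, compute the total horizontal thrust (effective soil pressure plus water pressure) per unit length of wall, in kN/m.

K_a = tan²(45° − φ/2) = 0.3625.
γ' = 22.0 − 9.81 = 12.19 kN/m³. Depth below WT = 2.4 m.
σ'_h at WT = K_a γ d_w = 20.29 kPa; at base = 20.29 + K_a γ' × 2.4 = 30.89 kPa.
P₁ (0–2.9 m) = ½×20.29×2.9 = 29.42. P₂ (2.9–5.3 m) = ½(20.29+30.89)×2.4 = 61.41.
P_w = ½ γ_w h₂² = 0.5×9.81×2.4² = 28.25. Total = 29.42+61.41+28.25 = 119.1 kN/m.

119 kN/m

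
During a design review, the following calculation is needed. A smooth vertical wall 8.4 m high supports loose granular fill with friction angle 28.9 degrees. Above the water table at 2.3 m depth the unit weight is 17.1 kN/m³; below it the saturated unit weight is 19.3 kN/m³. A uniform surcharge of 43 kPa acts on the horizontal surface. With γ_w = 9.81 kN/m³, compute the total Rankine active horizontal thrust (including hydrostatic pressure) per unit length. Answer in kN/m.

K_a = tan²(45° − φ/2) = 0.3484.
γ' = 19.3 − 9.81 = 9.490 kN/m³. h₂ = H − d_w = 6.1 m.
σ'_h: at surface K_a·q = 14.98; at WT K_a(q+γd_w) = 28.68; at base K_a(q+γd_w+γ'h₂) = 48.85 kPa.
P₁ = ½(14.98+28.68)×2.3 = 50.21; P₂ = ½(28.68+48.85)×6.1 = 236.5; P_w = ½γ_w h₂² = 182.5.
Total = 50.21+236.5+182.5 = 469.2 kN/m.

469 kN/m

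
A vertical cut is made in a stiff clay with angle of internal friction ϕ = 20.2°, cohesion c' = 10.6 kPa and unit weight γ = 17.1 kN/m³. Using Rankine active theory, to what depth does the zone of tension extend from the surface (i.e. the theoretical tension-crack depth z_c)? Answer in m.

K_a = tan²(45° − 20.2°/2) = 0.4867; √K_a = 0.6976.
The active pressure is zero where K_a γ z = 2c√K_a, so z_c = 2c/(γ√K_a) = 2×10.6/(17.1×0.6976) = 1.777 m.

1.78 m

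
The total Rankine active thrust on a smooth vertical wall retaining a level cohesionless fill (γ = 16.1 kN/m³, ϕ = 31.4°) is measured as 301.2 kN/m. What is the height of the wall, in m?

K_a = 0.3149. P_a = ½ K_a γ H² ⇒ H = √(2P_a/(K_a γ)).
H = √(2×301.2/(0.3149×16.1)) = 10.90 m.

10.9 m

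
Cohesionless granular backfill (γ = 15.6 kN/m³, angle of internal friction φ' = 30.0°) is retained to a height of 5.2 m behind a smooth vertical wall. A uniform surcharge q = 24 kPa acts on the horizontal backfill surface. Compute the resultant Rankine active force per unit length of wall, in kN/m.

K_a = tan²(45° − φ/2) = 0.3333.
Soil triangle: ½ K_a γ H² = 0.5×0.3333×15.6×5.2² = 70.30 kN/m.
Surcharge rectangle: K_a q H = 0.3333×24×5.2 = 41.60 kN/m.
Total = 70.30 + 41.60 = 111.9 kN/m.

112 kN/m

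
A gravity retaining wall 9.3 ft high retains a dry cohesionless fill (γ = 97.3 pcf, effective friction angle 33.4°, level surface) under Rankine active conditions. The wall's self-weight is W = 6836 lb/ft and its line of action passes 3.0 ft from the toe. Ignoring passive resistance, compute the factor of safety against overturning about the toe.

5.42

K_a = tan²(45° − 33.4°/2) = 0.2899.
P_a = ½K_aγH² = 0.5×0.2899×97.3×9.3² = 1220 lb/ft, acting at H/3 = 3.100 ft above the base.
Overturning moment M_o = P_a × H/3 = 1220 × 3.100 = 3782.
Resisting moment M_r = W × 3.0 = 6836 × 3.0 = 20510.
FS_overturning = M_r/M_o = 20510/3782 = 5.423.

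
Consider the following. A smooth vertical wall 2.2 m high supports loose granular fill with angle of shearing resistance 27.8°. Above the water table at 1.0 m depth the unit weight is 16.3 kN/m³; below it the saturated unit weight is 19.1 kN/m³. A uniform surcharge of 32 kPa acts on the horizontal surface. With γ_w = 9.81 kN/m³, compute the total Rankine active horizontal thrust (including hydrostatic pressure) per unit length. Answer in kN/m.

K_a = tan²(45° − φ/2) = 0.3639.
γ' = 19.1 − 9.81 = 9.290 kN/m³. h₂ = H − d_w = 1.2 m.
σ'_h: at surface K_a·q = 11.64; at WT K_a(q+γd_w) = 17.58; at base K_a(q+γd_w+γ'h₂) = 21.63 kPa.
P₁ = ½(11.64+17.58)×1.0 = 14.61; P₂ = ½(17.58+21.63)×1.2 = 23.53; P_w = ½γ_w h₂² = 7.063.
Total = 14.61+23.53+7.063 = 45.20 kN/m.

45.2 kN/m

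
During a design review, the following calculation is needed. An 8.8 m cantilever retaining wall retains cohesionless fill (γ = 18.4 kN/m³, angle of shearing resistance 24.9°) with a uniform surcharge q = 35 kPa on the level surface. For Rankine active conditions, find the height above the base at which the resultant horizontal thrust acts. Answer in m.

K_a = 0.4074.
Triangular part P₁ = ½K_aγH² = 290.3 at H/3 = 2.933 m; rectangular part P₂ = K_a q H = 125.5 at H/2 = 4.400 m.
ȳ = (P₁·2.933 + P₂·4.400)/(P₁+P₂) = 3.376 m.

3.38 m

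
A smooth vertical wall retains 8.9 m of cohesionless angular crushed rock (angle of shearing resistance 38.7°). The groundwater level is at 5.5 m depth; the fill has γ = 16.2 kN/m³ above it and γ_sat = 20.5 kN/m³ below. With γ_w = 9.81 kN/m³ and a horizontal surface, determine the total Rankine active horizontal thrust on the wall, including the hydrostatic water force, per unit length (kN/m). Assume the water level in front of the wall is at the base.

K_a = tan²(45° − φ/2) = 0.2306.
γ' = 20.5 − 9.81 = 10.69 kN/m³. Depth below WT = 3.4 m.
σ'_h at WT = K_a γ d_w = 20.55 kPa; at base = 20.55 + K_a γ' × 3.4 = 28.93 kPa.
P₁ (0–5.5 m) = ½×20.55×5.5 = 56.50. P₂ (5.5–8.9 m) = ½(20.55+28.93)×3.4 = 84.10.
P_w = ½ γ_w h₂² = 0.5×9.81×3.4² = 56.70. Total = 56.50+84.10+56.70 = 197.3 kN/m.

197 kN/m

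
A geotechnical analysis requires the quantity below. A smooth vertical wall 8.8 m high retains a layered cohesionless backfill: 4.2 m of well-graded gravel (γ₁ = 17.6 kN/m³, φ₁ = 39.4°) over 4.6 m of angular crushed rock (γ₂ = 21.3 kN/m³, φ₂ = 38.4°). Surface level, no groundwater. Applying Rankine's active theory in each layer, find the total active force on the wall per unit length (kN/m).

167 kN/m

K_a1 = tan²(45°−39.4°/2) = 0.2234; K_a2 = tan²(45°−38.4°/2) = 0.2337.
Layer 1: σ at base = K_a1 γ₁ h₁ = 16.52 kPa; P₁ = ½×16.52×4.2 = 34.69.
Layer 2: σ_v at top = γ₁h₁ = 73.92; σ_h top = K_a2×73.92 = 17.27; σ_h base = K_a2×(73.92+21.3×4.6) = 40.17.
P₂ = ½(17.27+40.17)×4.6 = 132.1. Total P_a = 34.69+132.1 = 166.8 kN/m.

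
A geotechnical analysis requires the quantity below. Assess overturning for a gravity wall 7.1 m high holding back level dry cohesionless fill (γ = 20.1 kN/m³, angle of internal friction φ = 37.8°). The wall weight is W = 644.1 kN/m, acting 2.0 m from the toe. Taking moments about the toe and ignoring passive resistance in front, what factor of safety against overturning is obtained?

K_a = tan²(45° − 37.8°/2) = 0.2400.
P_a = ½K_aγH² = 0.5×0.2400×20.1×7.1² = 121.6 kN/m, acting at H/3 = 2.367 m above the base.
Overturning moment M_o = P_a × H/3 = 121.6 × 2.367 = 287.8.
Resisting moment M_r = W × 2.0 = 644.1 × 2.0 = 1288.
FS_overturning = M_r/M_o = 1288/287.8 = 4.477.

4.48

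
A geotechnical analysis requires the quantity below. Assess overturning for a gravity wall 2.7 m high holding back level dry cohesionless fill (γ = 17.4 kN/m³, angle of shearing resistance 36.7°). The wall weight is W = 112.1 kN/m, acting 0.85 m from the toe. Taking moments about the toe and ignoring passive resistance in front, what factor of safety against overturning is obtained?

6.63

K_a = tan²(45° − 36.7°/2) = 0.2519.
P_a = ½K_aγH² = 0.5×0.2519×17.4×2.7² = 15.97 kN/m, acting at H/3 = 0.9000 m above the base.
Overturning moment M_o = P_a × H/3 = 15.97 × 0.9000 = 14.38.
Resisting moment M_r = W × 0.85 = 112.1 × 0.85 = 95.28.
FS_overturning = M_r/M_o = 95.28/14.38 = 6.628.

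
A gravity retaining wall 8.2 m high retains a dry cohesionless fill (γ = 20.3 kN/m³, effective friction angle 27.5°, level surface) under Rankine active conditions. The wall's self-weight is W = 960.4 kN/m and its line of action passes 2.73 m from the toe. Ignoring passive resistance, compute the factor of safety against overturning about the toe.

K_a = tan²(45° − 27.5°/2) = 0.3682.
P_a = ½K_aγH² = 0.5×0.3682×20.3×8.2² = 251.3 kN/m, acting at H/3 = 2.733 m above the base.
Overturning moment M_o = P_a × H/3 = 251.3 × 2.733 = 686.9.
Resisting moment M_r = W × 2.73 = 960.4 × 2.73 = 2622.
FS_overturning = M_r/M_o = 2622/686.9 = 3.817.

3.82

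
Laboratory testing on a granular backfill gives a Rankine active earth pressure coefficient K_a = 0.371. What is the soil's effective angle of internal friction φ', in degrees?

K_a = tan²(45° − φ/2) ⇒ 45° − φ/2 = arctan(√0.371) = 31.35°.
φ = 2(45° − 31.35°) = 27.31°.

27.3°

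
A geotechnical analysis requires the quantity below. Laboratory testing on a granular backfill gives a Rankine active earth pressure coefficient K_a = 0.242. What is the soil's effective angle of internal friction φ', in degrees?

K_a = tan²(45° − φ/2) ⇒ 45° − φ/2 = arctan(√0.242) = 26.19°.
φ = 2(45° − 26.19°) = 37.61°.

37.6°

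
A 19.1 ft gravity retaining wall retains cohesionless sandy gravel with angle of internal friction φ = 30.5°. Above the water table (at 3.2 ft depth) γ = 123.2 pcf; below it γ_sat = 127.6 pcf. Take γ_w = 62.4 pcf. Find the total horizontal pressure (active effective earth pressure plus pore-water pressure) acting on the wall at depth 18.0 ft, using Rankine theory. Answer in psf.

1370 psf

K_a = (1 − sin φ)/(1 + sin φ) = 0.3267.
γ' = 127.6 − 62.4 = 65.20 pcf.
Effective vertical stress at 18.0 ft: σ'_v = 123.2×3.2 + 65.20×14.8 = 1359 psf.
σ'_h = K_a σ'_v = 0.3267 × 1359 = 444.0 psf; u = γ_w × 14.8 = 923.5 psf.
Total σ_h = 444.0 + 923.5 = 1368 psf.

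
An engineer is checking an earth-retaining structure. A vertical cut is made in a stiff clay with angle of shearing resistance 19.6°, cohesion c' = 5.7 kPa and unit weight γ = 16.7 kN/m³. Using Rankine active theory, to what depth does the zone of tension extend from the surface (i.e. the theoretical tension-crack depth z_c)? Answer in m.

K_a = tan²(45° − 19.6°/2) = 0.4976; √K_a = 0.7054.
The active pressure is zero where K_a γ z = 2c√K_a, so z_c = 2c/(γ√K_a) = 2×5.7/(16.7×0.7054) = 0.9677 m.

0.968 m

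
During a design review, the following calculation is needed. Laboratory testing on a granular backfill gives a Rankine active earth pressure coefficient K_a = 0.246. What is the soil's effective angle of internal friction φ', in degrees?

37.2°

K_a = tan²(45° − φ/2) ⇒ 45° − φ/2 = arctan(√0.246) = 26.38°.
φ = 2(45° − 26.38°) = 37.24°.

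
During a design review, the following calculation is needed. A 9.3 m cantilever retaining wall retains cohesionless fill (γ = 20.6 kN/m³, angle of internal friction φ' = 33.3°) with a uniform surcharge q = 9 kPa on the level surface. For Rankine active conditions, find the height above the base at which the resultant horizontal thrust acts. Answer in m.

K_a = 0.2911.
Triangular part P₁ = ½K_aγH² = 259.4 at H/3 = 3.100 m; rectangular part P₂ = K_a q H = 24.37 at H/2 = 4.650 m.
ȳ = (P₁·3.100 + P₂·4.650)/(P₁+P₂) = 3.233 m.

3.23 m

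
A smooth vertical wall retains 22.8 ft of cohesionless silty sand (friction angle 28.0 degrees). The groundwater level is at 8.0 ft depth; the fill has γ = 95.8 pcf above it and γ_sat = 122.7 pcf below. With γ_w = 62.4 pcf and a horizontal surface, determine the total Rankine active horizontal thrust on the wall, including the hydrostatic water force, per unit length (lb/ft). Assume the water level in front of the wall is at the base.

14400 lb/ft

K_a = tan²(45° − φ/2) = 0.3610.
γ' = 122.7 − 62.4 = 60.30 pcf. Depth below WT = 14.8 ft.
σ'_h at WT = K_a γ d_w = 276.7 psf; at base = 276.7 + K_a γ' × 14.8 = 598.9 psf.
P₁ (0–8.0 ft) = ½×276.7×8.0 = 1107. P₂ (8.0–22.8 ft) = ½(276.7+598.9)×14.8 = 6479.
P_w = ½ γ_w h₂² = 0.5×62.4×14.8² = 6834. Total = 1107+6479+6834 = 14420 lb/ft.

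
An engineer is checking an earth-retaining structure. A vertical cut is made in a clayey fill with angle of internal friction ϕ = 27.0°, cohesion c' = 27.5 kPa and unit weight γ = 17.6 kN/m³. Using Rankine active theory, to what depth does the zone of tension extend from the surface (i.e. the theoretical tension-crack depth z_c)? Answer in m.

K_a = tan²(45° − 27.0°/2) = 0.3755; √K_a = 0.6128.
The active pressure is zero where K_a γ z = 2c√K_a, so z_c = 2c/(γ√K_a) = 2×27.5/(17.6×0.6128) = 5.100 m.

5.10 m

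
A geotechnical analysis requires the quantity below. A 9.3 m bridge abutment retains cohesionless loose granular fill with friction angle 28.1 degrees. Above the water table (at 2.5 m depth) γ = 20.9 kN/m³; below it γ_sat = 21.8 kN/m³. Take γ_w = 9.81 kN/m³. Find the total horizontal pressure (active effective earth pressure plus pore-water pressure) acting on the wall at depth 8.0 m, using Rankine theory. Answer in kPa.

K_a = (1 − sin φ)/(1 + sin φ) = 0.3596.
γ' = 21.8 − 9.81 = 11.99 kN/m³.
Effective vertical stress at 8.0 m: σ'_v = 20.9×2.5 + 11.99×5.50 = 118.2 kPa.
σ'_h = K_a σ'_v = 0.3596 × 118.2 = 42.50 kPa; u = γ_w × 5.50 = 53.96 kPa.
Total σ_h = 42.50 + 53.96 = 96.46 kPa.

96.5 kPa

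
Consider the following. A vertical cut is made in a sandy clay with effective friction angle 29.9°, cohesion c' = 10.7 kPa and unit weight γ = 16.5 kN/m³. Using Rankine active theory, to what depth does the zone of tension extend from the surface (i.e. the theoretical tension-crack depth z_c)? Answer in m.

2.24 m

K_a = tan²(45° − 29.9°/2) = 0.3347; √K_a = 0.5785.
The active pressure is zero where K_a γ z = 2c√K_a, so z_c = 2c/(γ√K_a) = 2×10.7/(16.5×0.5785) = 2.242 m.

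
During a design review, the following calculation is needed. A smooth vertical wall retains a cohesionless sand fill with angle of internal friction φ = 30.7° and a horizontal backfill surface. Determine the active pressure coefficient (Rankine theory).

0.324

K_a = (1 − sin φ)/(1 + sin φ) = (1 − sin 30.7°)/(1 + sin 30.7°) = 0.3240.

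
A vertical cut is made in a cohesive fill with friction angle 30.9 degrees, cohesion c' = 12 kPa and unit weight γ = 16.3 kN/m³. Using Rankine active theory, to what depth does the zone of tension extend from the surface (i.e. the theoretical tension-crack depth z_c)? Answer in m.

2.60 m

K_a = tan²(45° − 30.9°/2) = 0.3214; √K_a = 0.5669.
The active pressure is zero where K_a γ z = 2c√K_a, so z_c = 2c/(γ√K_a) = 2×12/(16.3×0.5669) = 2.597 m.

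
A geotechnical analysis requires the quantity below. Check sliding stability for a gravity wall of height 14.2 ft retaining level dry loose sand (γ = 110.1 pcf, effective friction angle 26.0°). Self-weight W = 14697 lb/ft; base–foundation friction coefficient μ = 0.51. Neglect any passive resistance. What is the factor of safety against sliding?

1.73

K_a = tan²(45° − 26.0°/2) = 0.3905.
P_a = ½K_aγH² = 0.5×0.3905×110.1×14.2² = 4334 lb/ft, acting at H/3 = 4.733 ft above the base.
FS_sliding = μW / P_a = 0.51×14697 / 4334 = 1.729.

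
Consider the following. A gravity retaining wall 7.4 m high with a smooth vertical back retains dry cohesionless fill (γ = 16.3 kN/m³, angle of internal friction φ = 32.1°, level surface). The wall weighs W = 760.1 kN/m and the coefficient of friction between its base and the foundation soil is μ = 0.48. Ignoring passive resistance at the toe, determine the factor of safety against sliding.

K_a = tan²(45° − 32.1°/2) = 0.3060.
P_a = ½K_aγH² = 0.5×0.3060×16.3×7.4² = 136.6 kN/m, acting at H/3 = 2.467 m above the base.
FS_sliding = μW / P_a = 0.48×760.1 / 136.6 = 2.672.

2.67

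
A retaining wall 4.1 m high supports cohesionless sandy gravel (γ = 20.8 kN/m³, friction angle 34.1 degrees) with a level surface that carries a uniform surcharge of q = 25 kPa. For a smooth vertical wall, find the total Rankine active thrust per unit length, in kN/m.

78.1 kN/m

K_a = tan²(45° − φ/2) = 0.2815.
Soil triangle: ½ K_a γ H² = 0.5×0.2815×20.8×4.1² = 49.22 kN/m.
Surcharge rectangle: K_a q H = 0.2815×25×4.1 = 28.86 kN/m.
Total = 49.22 + 28.86 = 78.07 kN/m.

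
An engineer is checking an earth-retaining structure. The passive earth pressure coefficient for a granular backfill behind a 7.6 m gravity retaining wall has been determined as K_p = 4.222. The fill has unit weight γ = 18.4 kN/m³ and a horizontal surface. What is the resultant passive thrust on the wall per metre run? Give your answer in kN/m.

2240 kN/m

P = ½ K_p γ H² = 0.5 × 4.222 × 18.4 × 7.6² = 2244 kN/m.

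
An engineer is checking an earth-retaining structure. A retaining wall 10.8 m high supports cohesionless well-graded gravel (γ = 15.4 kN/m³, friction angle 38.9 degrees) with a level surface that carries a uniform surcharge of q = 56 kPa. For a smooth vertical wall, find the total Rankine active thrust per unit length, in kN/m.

343 kN/m

K_a = tan²(45° − φ/2) = 0.2285.
Soil triangle: ½ K_a γ H² = 0.5×0.2285×15.4×10.8² = 205.2 kN/m.
Surcharge rectangle: K_a q H = 0.2285×56×10.8 = 138.2 kN/m.
Total = 205.2 + 138.2 = 343.5 kN/m.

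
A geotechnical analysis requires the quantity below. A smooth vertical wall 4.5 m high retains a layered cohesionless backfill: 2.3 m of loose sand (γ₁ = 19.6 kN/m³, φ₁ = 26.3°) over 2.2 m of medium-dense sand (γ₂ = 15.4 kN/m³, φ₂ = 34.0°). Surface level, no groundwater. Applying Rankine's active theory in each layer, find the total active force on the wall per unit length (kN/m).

K_a1 = tan²(45°−26.3°/2) = 0.3859; K_a2 = tan²(45°−34.0°/2) = 0.2827.
Layer 1: σ at base = K_a1 γ₁ h₁ = 17.40 kPa; P₁ = ½×17.40×2.3 = 20.01.
Layer 2: σ_v at top = γ₁h₁ = 45.08; σ_h top = K_a2×45.08 = 12.74; σ_h base = K_a2×(45.08+15.4×2.2) = 22.32.
P₂ = ½(12.74+22.32)×2.2 = 38.57. Total P_a = 20.01+38.57 = 58.58 kN/m.

58.6 kN/m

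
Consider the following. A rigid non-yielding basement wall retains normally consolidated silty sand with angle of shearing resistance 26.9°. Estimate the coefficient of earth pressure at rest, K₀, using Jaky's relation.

K₀ = 1 − sin φ' = 1 − sin 26.9° = 0.5476.

0.548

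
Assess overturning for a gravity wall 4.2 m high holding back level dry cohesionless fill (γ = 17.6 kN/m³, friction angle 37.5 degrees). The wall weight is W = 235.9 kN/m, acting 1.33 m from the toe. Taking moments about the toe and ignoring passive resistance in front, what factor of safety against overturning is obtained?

5.94

K_a = tan²(45° − 37.5°/2) = 0.2432.
P_a = ½K_aγH² = 0.5×0.2432×17.6×4.2² = 37.75 kN/m, acting at H/3 = 1.400 m above the base.
Overturning moment M_o = P_a × H/3 = 37.75 × 1.400 = 52.85.
Resisting moment M_r = W × 1.33 = 235.9 × 1.33 = 313.7.
FS_overturning = M_r/M_o = 313.7/52.85 = 5.936.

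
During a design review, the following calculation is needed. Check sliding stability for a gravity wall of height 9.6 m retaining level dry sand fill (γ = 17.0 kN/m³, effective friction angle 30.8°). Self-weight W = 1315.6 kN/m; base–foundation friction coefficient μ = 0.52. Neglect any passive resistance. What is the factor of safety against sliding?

2.71

K_a = tan²(45° − 30.8°/2) = 0.3227.
P_a = ½K_aγH² = 0.5×0.3227×17.0×9.6² = 252.8 kN/m, acting at H/3 = 3.200 m above the base.
FS_sliding = μW / P_a = 0.52×1315.6 / 252.8 = 2.706.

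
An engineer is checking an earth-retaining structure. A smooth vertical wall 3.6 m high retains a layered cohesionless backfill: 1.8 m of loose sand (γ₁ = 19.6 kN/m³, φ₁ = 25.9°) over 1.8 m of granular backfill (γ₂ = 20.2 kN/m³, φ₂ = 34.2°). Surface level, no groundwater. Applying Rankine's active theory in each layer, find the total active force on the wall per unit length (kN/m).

K_a1 = tan²(45°−25.9°/2) = 0.3920; K_a2 = tan²(45°−34.2°/2) = 0.2803.
Layer 1: σ at base = K_a1 γ₁ h₁ = 13.83 kPa; P₁ = ½×13.83×1.8 = 12.45.
Layer 2: σ_v at top = γ₁h₁ = 35.28; σ_h top = K_a2×35.28 = 9.890; σ_h base = K_a2×(35.28+20.2×1.8) = 20.08.
P₂ = ½(9.890+20.08)×1.8 = 26.98. Total P_a = 12.45+26.98 = 39.42 kN/m.

39.4 kN/m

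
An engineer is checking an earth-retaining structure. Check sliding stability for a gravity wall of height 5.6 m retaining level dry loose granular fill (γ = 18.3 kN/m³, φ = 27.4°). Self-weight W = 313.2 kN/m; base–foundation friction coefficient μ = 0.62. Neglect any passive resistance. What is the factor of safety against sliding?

K_a = tan²(45° − 27.4°/2) = 0.3697.
P_a = ½K_aγH² = 0.5×0.3697×18.3×5.6² = 106.1 kN/m, acting at H/3 = 1.867 m above the base.
FS_sliding = μW / P_a = 0.62×313.2 / 106.1 = 1.831.

1.83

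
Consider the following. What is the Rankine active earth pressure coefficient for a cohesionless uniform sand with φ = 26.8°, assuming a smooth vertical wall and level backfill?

0.378

K_a = tan²(45° − φ/2) = tan²(31.60°) = 0.3785.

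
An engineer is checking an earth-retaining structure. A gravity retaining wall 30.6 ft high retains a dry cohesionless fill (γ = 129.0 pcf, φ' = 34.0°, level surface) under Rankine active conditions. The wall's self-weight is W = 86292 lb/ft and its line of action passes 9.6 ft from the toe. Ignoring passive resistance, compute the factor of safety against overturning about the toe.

K_a = tan²(45° − 34.0°/2) = 0.2827.
P_a = ½K_aγH² = 0.5×0.2827×129.0×30.6² = 17070 lb/ft, acting at H/3 = 10.20 ft above the base.
Overturning moment M_o = P_a × H/3 = 17070 × 10.20 = 174200.
Resisting moment M_r = W × 9.6 = 86292 × 9.6 = 828400.
FS_overturning = M_r/M_o = 828400/174200 = 4.757.

4.76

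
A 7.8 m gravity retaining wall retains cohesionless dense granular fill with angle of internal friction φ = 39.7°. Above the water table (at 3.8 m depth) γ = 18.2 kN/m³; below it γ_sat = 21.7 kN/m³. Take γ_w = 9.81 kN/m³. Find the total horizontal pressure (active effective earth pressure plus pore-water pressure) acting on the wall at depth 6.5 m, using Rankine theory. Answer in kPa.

48.8 kPa

K_a = (1 − sin φ)/(1 + sin φ) = 0.2204.
γ' = 21.7 − 9.81 = 11.89 kN/m³.
Effective vertical stress at 6.5 m: σ'_v = 18.2×3.8 + 11.89×2.70 = 101.3 kPa.
σ'_h = K_a σ'_v = 0.2204 × 101.3 = 22.32 kPa; u = γ_w × 2.70 = 26.49 kPa.
Total σ_h = 22.32 + 26.49 = 48.81 kPa.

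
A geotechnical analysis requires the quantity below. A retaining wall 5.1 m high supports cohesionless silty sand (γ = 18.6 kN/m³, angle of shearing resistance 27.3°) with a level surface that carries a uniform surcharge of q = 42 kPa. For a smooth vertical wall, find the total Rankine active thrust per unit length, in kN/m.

K_a = tan²(45° − φ/2) = 0.3711.
Soil triangle: ½ K_a γ H² = 0.5×0.3711×18.6×5.1² = 89.77 kN/m.
Surcharge rectangle: K_a q H = 0.3711×42×5.1 = 79.50 kN/m.
Total = 89.77 + 79.50 = 169.3 kN/m.

169 kN/m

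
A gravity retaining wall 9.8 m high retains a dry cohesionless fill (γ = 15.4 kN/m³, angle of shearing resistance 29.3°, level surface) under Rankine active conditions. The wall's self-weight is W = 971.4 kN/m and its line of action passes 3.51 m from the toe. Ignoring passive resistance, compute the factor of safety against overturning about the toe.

4.12

K_a = tan²(45° − 29.3°/2) = 0.3428.
P_a = ½K_aγH² = 0.5×0.3428×15.4×9.8² = 253.5 kN/m, acting at H/3 = 3.267 m above the base.
Overturning moment M_o = P_a × H/3 = 253.5 × 3.267 = 828.2.
Resisting moment M_r = W × 3.51 = 971.4 × 3.51 = 3410.
FS_overturning = M_r/M_o = 3410/828.2 = 4.117.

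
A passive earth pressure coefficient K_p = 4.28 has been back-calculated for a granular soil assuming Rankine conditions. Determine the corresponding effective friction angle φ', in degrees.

38.4°

K_p = (1+sin φ)/(1−sin φ) ⇒ sin φ = (K_p − 1)/(K_p + 1) = 0.6212.
φ = arcsin(0.6212) = 38.40°.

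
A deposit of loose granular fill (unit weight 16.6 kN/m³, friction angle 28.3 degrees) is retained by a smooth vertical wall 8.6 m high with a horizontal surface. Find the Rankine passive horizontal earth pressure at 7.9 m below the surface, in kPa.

K_p = (1 + sin φ)/(1 − sin φ) = 2.803.
σ_h = K_p γ z = 2.803 × 16.6 × 7.9 = 367.6 kPa.

368 kPa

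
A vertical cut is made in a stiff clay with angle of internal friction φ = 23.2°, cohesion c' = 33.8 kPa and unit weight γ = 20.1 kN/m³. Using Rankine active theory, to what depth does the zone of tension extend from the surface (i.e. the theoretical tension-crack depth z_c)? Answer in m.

5.10 m

K_a = tan²(45° − 23.2°/2) = 0.4348; √K_a = 0.6594.
The active pressure is zero where K_a γ z = 2c√K_a, so z_c = 2c/(γ√K_a) = 2×33.8/(20.1×0.6594) = 5.101 m.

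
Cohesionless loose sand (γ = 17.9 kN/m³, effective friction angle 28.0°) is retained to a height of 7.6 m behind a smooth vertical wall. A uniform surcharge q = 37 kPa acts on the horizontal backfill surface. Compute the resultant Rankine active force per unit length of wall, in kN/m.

288 kN/m

K_a = tan²(45° − φ/2) = 0.3610.
Soil triangle: ½ K_a γ H² = 0.5×0.3610×17.9×7.6² = 186.6 kN/m.
Surcharge rectangle: K_a q H = 0.3610×37×7.6 = 101.5 kN/m.
Total = 186.6 + 101.5 = 288.2 kN/m.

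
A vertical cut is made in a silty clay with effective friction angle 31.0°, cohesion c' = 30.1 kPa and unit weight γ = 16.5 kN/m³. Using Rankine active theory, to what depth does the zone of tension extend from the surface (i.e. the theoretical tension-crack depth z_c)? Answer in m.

K_a = tan²(45° − 31.0°/2) = 0.3201; √K_a = 0.5658.
The active pressure is zero where K_a γ z = 2c√K_a, so z_c = 2c/(γ√K_a) = 2×30.1/(16.5×0.5658) = 6.449 m.

6.45 m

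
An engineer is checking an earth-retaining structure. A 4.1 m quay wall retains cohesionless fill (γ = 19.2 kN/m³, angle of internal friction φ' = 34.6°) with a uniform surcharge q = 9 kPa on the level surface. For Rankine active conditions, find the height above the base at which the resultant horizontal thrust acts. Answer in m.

1.49 m

K_a = 0.2756.
Triangular part P₁ = ½K_aγH² = 44.48 at H/3 = 1.367 m; rectangular part P₂ = K_a q H = 10.17 at H/2 = 2.050 m.
ȳ = (P₁·1.367 + P₂·2.050)/(P₁+P₂) = 1.494 m.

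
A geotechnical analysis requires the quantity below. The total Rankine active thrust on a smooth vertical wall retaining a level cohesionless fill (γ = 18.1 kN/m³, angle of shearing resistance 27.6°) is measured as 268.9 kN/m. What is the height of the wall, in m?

K_a = 0.3668. P_a = ½ K_a γ H² ⇒ H = √(2P_a/(K_a γ)).
H = √(2×268.9/(0.3668×18.1)) = 9.001 m.

9.00 m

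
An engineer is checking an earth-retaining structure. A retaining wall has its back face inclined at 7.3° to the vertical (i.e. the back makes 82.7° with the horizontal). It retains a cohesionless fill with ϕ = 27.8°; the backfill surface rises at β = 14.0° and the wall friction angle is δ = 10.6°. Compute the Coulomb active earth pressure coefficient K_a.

K_a = sin²(α+φ) / [sin²α · sin(α−δ) · (1 + √{sin(φ+δ)sin(φ−β) / (sin(α−δ)sin(α+β))})²].
With α = 82.7°, φ = 27.8°, δ = 10.6°, β = 14.0°: K_a = 0.4809.

0.481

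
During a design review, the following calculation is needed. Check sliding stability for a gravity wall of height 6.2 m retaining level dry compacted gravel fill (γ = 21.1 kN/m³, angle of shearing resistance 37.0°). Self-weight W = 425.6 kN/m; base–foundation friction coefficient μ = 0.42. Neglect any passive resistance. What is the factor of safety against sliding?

1.77

K_a = tan²(45° − 37.0°/2) = 0.2486.
P_a = ½K_aγH² = 0.5×0.2486×21.1×6.2² = 100.8 kN/m, acting at H/3 = 2.067 m above the base.
FS_sliding = μW / P_a = 0.42×425.6 / 100.8 = 1.773.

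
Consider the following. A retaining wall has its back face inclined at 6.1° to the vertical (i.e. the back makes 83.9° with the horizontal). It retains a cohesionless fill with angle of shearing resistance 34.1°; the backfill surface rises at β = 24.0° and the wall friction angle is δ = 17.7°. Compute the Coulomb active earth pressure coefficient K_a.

K_a = sin²(α+φ) / [sin²α · sin(α−δ) · (1 + √{sin(φ+δ)sin(φ−β) / (sin(α−δ)sin(α+β))})²].
With α = 83.9°, φ = 34.1°, δ = 17.7°, β = 24.0°: K_a = 0.4410.

0.441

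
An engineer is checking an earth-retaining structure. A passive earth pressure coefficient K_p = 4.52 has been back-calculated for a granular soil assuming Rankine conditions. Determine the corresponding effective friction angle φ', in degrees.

K_p = (1+sin φ)/(1−sin φ) ⇒ sin φ = (K_p − 1)/(K_p + 1) = 0.6377.
φ = arcsin(0.6377) = 39.62°.

39.6°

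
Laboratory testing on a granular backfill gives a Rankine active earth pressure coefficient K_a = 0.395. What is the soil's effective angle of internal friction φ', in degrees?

K_a = tan²(45° − φ/2) ⇒ 45° − φ/2 = arctan(√0.395) = 32.15°.
φ = 2(45° − 32.15°) = 25.70°.

25.7°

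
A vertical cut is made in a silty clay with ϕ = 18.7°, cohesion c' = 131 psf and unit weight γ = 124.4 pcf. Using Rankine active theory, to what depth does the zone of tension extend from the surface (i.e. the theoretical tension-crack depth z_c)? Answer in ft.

2.94 ft

K_a = tan²(45° − 18.7°/2) = 0.5144; √K_a = 0.7173.
The active pressure is zero where K_a γ z = 2c√K_a, so z_c = 2c/(γ√K_a) = 2×131/(124.4×0.7173) = 2.936 ft.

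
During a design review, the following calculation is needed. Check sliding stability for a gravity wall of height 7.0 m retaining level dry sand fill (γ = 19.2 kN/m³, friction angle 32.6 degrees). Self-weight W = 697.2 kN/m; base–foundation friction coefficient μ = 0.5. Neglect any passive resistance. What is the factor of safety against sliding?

K_a = tan²(45° − 32.6°/2) = 0.2997.
P_a = ½K_aγH² = 0.5×0.2997×19.2×7.0² = 141.0 kN/m, acting at H/3 = 2.333 m above the base.
FS_sliding = μW / P_a = 0.5×697.2 / 141.0 = 2.472.

2.47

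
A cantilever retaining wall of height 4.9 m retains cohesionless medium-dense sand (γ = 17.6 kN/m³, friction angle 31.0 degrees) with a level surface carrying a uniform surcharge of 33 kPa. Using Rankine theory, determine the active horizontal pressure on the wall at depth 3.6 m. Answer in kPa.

K_a = (1 − sin φ)/(1 + sin φ) = 0.3201.
σ_v = γz + q = 17.6 × 3.6 + 33 = 96.36 kPa.
σ_h = K_a σ_v = 0.3201 × 96.36 = 30.84 kPa.

30.8 kPa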